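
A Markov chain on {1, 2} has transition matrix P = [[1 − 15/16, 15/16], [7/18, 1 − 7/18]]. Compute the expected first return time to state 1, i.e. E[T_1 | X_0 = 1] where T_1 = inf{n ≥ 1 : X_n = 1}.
E[T_1 | X_0 = 1] = 1/π_1 = 191/56

For an irreducible recurrent Markov chain with stationary distribution π, E[T_i | X_0 = i] = 1/π_i (Kac's formula). Here π_1 = (7/18)/(15/16 + 7/18) = (7/18)/(191/144) = 56/191, so E[T_1 | X_0 = 1] = 1/π_1 = (15/16 + 7/18)/(7/18) = (191/144)/(7/18) = 191/56.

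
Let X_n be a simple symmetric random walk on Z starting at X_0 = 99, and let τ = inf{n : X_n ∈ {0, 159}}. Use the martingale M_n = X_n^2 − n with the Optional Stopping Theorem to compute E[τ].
E[τ] = 5940

M_n = X_n^2 − n is a martingale (since E[X_{n+1}^2 | F_n] = X_n^2 + 1). By OST (τ has finite mean in a bounded region), E[M_τ] = E[M_0] = X_0^2 − 0 = 99^2 = 9801. Also E[M_τ] = E[X_τ^2] − E[τ]. The walk exits at 0 or 159, with P(hit 159 first) = 99/159, so E[X_τ^2] = 159^2 · 99/159 + 0 = 15741. Thus E[τ] = E[X_τ^2] − E[M_τ] = 15741 − 9801 = 5940 = 99(159 − 99) = 5940.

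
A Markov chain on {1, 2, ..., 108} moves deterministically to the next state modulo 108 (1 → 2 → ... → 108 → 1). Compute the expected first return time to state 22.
E[T_22 | X_0 = 22] = 108

The chain cycles deterministically, so starting at state 22 it returns in exactly 108 steps. Equivalently, the stationary distribution is uniform π_j = 1/108 for every state j, so by Kac's formula E[T_22] = 1/π_22 = 108.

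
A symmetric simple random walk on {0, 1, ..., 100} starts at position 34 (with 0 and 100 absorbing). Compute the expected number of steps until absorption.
E[τ | X_0 = 34] = 2244

Let v_k = E[τ | X_0 = k]. Boundary: v_0 = v_100 = 0. Recurrence: v_k = 1 + (v_{k-1} + v_{k+1})/2 for 1 ≤ k ≤ 99. The particular solution to v_k − (v_{k-1} + v_{k+1})/2 = 1 is v_k = −k^2. Adding homogeneous solution A + B k and matching boundaries gives v_k = k (100 − k). Substituting k = 34: v_34 = 34 · 66 = 2244.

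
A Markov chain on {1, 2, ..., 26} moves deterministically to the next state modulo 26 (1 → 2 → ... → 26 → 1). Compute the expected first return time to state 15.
E[T_15 | X_0 = 15] = 26

The chain cycles deterministically, so starting at state 15 it returns in exactly 26 steps. Equivalently, the stationary distribution is uniform π_j = 1/26 for every state j, so by Kac's formula E[T_15] = 1/π_15 = 26.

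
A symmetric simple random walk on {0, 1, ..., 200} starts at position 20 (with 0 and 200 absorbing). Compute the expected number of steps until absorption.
E[τ | X_0 = 20] = 3600

Let v_k = E[τ | X_0 = k]. Boundary: v_0 = v_200 = 0. Recurrence: v_k = 1 + (v_{k-1} + v_{k+1})/2 for 1 ≤ k ≤ 199. The particular solution to v_k − (v_{k-1} + v_{k+1})/2 = 1 is v_k = −k^2. Adding homogeneous solution A + B k and matching boundaries gives v_k = k (200 − k). Substituting k = 20: v_20 = 20 · 180 = 3600.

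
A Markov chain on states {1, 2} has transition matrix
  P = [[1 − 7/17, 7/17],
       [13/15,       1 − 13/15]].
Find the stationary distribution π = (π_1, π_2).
π_1 = 221/326, π_2 = 105/326

Solve πP = π with π_1 + π_2 = 1. From πP = π: π_1 · (1 − 7/17) + π_2 · 13/15 = π_1 ⇒ π_2 · 13/15 = π_1 · 7/17 ⇒ π_2/π_1 = (7/17)/(13/15) = 105/221. Together with π_1 + π_2 = 1:
  π_1 = (13/15)/(7/17 + 13/15) = (13/15)/(326/255) = 221/326,
  π_2 = (7/17)/(7/17 + 13/15) = (7/17)/(326/255) = 105/326.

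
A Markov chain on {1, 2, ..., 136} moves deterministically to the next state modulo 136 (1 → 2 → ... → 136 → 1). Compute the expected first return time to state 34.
E[T_34 | X_0 = 34] = 136

The chain cycles deterministically, so starting at state 34 it returns in exactly 136 steps. Equivalently, the stationary distribution is uniform π_j = 1/136 for every state j, so by Kac's formula E[T_34] = 1/π_34 = 136.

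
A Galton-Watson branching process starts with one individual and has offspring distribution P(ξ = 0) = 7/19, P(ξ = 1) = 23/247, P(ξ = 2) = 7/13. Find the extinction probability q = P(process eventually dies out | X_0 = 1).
q = 13/19

The pgf is f(s) = 7/19 + 23/247·s + 7/13·s². The extinction probability q is the smallest fixed point of f in [0, 1]. Setting s = f(s):
  7/13·s² + (23/247 − 1)·s + 7/19 = 0
  7/13·s² − (7/19 + 7/13)·s + 7/19 = 0
which factors as (s − 1)·(7/13·s − 7/19) = 0, giving roots s = 1 and s = (7/19)/(7/13) = 13/19.
Mean offspring μ = 23/247 + 2·7/13 = 289/247 > 1 (supercritical), so q < 1. The extinction probability is the smaller root: q = (7/19)/(7/13) = 13/19.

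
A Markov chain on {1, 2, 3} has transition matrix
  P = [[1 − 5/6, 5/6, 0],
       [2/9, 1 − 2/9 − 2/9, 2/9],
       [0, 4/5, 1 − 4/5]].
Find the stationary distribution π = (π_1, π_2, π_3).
π = (24/139, 90/139, 25/139)

This is a birth-death chain on three states, which satisfies detailed balance: π_1 · P_{12} = π_2 · P_{21} and π_2 · P_{23} = π_3 · P_{32}.
From π_1 · 5/6 = π_2 · 2/9: π_2/π_1 = (5/6)/(2/9) = 15/4.
From π_2 · 2/9 = π_3 · 4/5: π_3/π_2 = (2/9)/(4/5) = 5/18.
Take π_1 proportional to 1; then unnormalized π = (1, 15/4, 25/24). Normalize by dividing by the sum 139/24:
  π = (24/139, 90/139, 25/139).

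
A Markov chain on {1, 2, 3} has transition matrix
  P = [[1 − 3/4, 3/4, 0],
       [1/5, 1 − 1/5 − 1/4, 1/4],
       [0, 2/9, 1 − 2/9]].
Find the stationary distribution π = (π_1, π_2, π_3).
π = (32/287, 120/287, 135/287)

This is a birth-death chain on three states, which satisfies detailed balance: π_1 · P_{12} = π_2 · P_{21} and π_2 · P_{23} = π_3 · P_{32}.
From π_1 · 3/4 = π_2 · 1/5: π_2/π_1 = (3/4)/(1/5) = 15/4.
From π_2 · 1/4 = π_3 · 2/9: π_3/π_2 = (1/4)/(2/9) = 9/8.
Take π_1 proportional to 1; then unnormalized π = (1, 15/4, 135/32). Normalize by dividing by the sum 287/32:
  π = (32/287, 120/287, 135/287).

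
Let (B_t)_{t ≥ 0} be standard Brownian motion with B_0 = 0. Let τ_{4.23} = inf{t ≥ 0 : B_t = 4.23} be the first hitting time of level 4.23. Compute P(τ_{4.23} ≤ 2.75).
P(τ_{4.23} ≤ 2.75) = 2(1 − Φ(4.23/√2.75)) = 2(1 − Φ(2.5508)) ≈ 0.0107

By the reflection principle for standard BM, P(τ_b ≤ t) = 2 · P(B_t ≥ b). Since B_t ~ N(0, t), P(B_t ≥ 4.23) = 1 − Φ(4.23/√t) = 1 − Φ(4.23/√2.75) = 1 − Φ(2.5508) ≈ 0.00537. Doubling: P(τ_{4.23} ≤ 2.75) ≈ 2 · 0.00537 = 0.01074 ≈ 0.0107.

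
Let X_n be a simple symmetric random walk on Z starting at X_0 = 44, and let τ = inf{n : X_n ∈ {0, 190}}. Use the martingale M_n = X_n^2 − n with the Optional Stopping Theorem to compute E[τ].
E[τ] = 6424

M_n = X_n^2 − n is a martingale (since E[X_{n+1}^2 | F_n] = X_n^2 + 1). By OST (τ has finite mean in a bounded region), E[M_τ] = E[M_0] = X_0^2 − 0 = 44^2 = 1936. Also E[M_τ] = E[X_τ^2] − E[τ]. The walk exits at 0 or 190, with P(hit 190 first) = 44/190, so E[X_τ^2] = 190^2 · 44/190 + 0 = 8360. Thus E[τ] = E[X_τ^2] − E[M_τ] = 8360 − 1936 = 6424 = 44(190 − 44) = 6424.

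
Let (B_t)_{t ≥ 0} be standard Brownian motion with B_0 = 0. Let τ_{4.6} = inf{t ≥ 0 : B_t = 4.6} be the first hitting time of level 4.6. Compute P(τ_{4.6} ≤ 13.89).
P(τ_{4.6} ≤ 13.89) = 2(1 − Φ(4.6/√13.89)) = 2(1 − Φ(1.2343)) ≈ 0.2171

By the reflection principle for standard BM, P(τ_b ≤ t) = 2 · P(B_t ≥ b). Since B_t ~ N(0, t), P(B_t ≥ 4.6) = 1 − Φ(4.6/√t) = 1 − Φ(4.6/√13.89) = 1 − Φ(1.2343) ≈ 0.10855. Doubling: P(τ_{4.6} ≤ 13.89) ≈ 2 · 0.10855 = 0.21710 ≈ 0.2171.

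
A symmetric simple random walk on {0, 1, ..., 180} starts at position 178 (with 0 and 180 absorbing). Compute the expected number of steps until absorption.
E[τ | X_0 = 178] = 356

Let v_k = E[τ | X_0 = k]. Boundary: v_0 = v_180 = 0. Recurrence: v_k = 1 + (v_{k-1} + v_{k+1})/2 for 1 ≤ k ≤ 179. The particular solution to v_k − (v_{k-1} + v_{k+1})/2 = 1 is v_k = −k^2. Adding homogeneous solution A + B k and matching boundaries gives v_k = k (180 − k). Substituting k = 178: v_178 = 178 · 2 = 356.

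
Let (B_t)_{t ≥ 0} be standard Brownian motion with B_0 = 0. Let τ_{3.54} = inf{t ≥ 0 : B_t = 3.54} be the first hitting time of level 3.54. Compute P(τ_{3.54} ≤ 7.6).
P(τ_{3.54} ≤ 7.6) = 2(1 − Φ(3.54/√7.6)) = 2(1 − Φ(1.2841)) ≈ 0.1991

By the reflection principle for standard BM, P(τ_b ≤ t) = 2 · P(B_t ≥ b). Since B_t ~ N(0, t), P(B_t ≥ 3.54) = 1 − Φ(3.54/√t) = 1 − Φ(3.54/√7.6) = 1 − Φ(1.2841) ≈ 0.09955. Doubling: P(τ_{3.54} ≤ 7.6) ≈ 2 · 0.09955 = 0.19910 ≈ 0.1991.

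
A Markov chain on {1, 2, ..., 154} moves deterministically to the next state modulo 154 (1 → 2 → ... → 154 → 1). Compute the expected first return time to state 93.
E[T_93 | X_0 = 93] = 154

The chain cycles deterministically, so starting at state 93 it returns in exactly 154 steps. Equivalently, the stationary distribution is uniform π_j = 1/154 for every state j, so by Kac's formula E[T_93] = 1/π_93 = 154.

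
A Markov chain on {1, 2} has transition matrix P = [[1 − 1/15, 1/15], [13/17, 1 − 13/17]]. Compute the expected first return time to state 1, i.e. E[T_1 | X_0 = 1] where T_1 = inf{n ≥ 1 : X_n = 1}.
E[T_1 | X_0 = 1] = 1/π_1 = 212/195

For an irreducible recurrent Markov chain with stationary distribution π, E[T_i | X_0 = i] = 1/π_i (Kac's formula). Here π_1 = (13/17)/(1/15 + 13/17) = (13/17)/(212/255) = 195/212, so E[T_1 | X_0 = 1] = 1/π_1 = (1/15 + 13/17)/(13/17) = (212/255)/(13/17) = 212/195.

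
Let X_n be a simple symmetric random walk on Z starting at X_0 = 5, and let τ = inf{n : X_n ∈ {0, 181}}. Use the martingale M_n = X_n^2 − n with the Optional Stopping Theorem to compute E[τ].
E[τ] = 880

M_n = X_n^2 − n is a martingale (since E[X_{n+1}^2 | F_n] = X_n^2 + 1). By OST (τ has finite mean in a bounded region), E[M_τ] = E[M_0] = X_0^2 − 0 = 5^2 = 25. Also E[M_τ] = E[X_τ^2] − E[τ]. The walk exits at 0 or 181, with P(hit 181 first) = 5/181, so E[X_τ^2] = 181^2 · 5/181 + 0 = 905. Thus E[τ] = E[X_τ^2] − E[M_τ] = 905 − 25 = 880 = 5(181 − 5) = 880.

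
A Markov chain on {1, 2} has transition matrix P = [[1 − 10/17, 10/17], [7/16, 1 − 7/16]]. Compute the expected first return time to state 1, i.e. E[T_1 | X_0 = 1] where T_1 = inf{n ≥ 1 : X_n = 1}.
E[T_1 | X_0 = 1] = 1/π_1 = 279/119

For an irreducible recurrent Markov chain with stationary distribution π, E[T_i | X_0 = i] = 1/π_i (Kac's formula). Here π_1 = (7/16)/(10/17 + 7/16) = (7/16)/(279/272) = 119/279, so E[T_1 | X_0 = 1] = 1/π_1 = (10/17 + 7/16)/(7/16) = (279/272)/(7/16) = 279/119.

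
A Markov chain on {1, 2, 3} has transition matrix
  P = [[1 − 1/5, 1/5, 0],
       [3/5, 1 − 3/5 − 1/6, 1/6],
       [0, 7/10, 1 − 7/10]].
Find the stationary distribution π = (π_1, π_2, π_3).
π = (63/89, 21/89, 5/89)

This is a birth-death chain on three states, which satisfies detailed balance: π_1 · P_{12} = π_2 · P_{21} and π_2 · P_{23} = π_3 · P_{32}.
From π_1 · 1/5 = π_2 · 3/5: π_2/π_1 = (1/5)/(3/5) = 1/3.
From π_2 · 1/6 = π_3 · 7/10: π_3/π_2 = (1/6)/(7/10) = 5/21.
Take π_1 proportional to 1; then unnormalized π = (1, 1/3, 5/63). Normalize by dividing by the sum 89/63:
  π = (63/89, 21/89, 5/89).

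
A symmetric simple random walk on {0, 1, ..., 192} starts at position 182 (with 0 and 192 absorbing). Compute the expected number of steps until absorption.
E[τ | X_0 = 182] = 1820

Let v_k = E[τ | X_0 = k]. Boundary: v_0 = v_192 = 0. Recurrence: v_k = 1 + (v_{k-1} + v_{k+1})/2 for 1 ≤ k ≤ 191. The particular solution to v_k − (v_{k-1} + v_{k+1})/2 = 1 is v_k = −k^2. Adding homogeneous solution A + B k and matching boundaries gives v_k = k (192 − k). Substituting k = 182: v_182 = 182 · 10 = 1820.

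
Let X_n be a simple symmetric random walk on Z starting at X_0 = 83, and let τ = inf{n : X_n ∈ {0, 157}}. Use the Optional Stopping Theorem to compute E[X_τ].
E[X_τ] = 83

X_n is a martingale and τ is a bounded-mean stopping time (indeed τ is finite a.s. with bounded expectation since the walk is in a bounded region). By the OST, E[X_τ] = E[X_0] = 83. Equivalently: E[X_τ] = 157 · P(hit 157 first) + 0 · P(hit 0 first) = 157 · (83/157) = 83.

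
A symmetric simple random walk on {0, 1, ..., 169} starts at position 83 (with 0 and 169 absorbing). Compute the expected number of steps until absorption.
E[τ | X_0 = 83] = 7138

Let v_k = E[τ | X_0 = k]. Boundary: v_0 = v_169 = 0. Recurrence: v_k = 1 + (v_{k-1} + v_{k+1})/2 for 1 ≤ k ≤ 168. The particular solution to v_k − (v_{k-1} + v_{k+1})/2 = 1 is v_k = −k^2. Adding homogeneous solution A + B k and matching boundaries gives v_k = k (169 − k). Substituting k = 83: v_83 = 83 · 86 = 7138.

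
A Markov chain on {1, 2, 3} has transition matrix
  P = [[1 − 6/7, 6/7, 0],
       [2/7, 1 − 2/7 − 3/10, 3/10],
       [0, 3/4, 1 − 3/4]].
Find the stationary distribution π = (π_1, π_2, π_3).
π = (5/26, 15/26, 3/13)

This is a birth-death chain on three states, which satisfies detailed balance: π_1 · P_{12} = π_2 · P_{21} and π_2 · P_{23} = π_3 · P_{32}.
From π_1 · 6/7 = π_2 · 2/7: π_2/π_1 = (6/7)/(2/7) = 3.
From π_2 · 3/10 = π_3 · 3/4: π_3/π_2 = (3/10)/(3/4) = 2/5.
Take π_1 proportional to 1; then unnormalized π = (1, 3, 6/5). Normalize by dividing by the sum 26/5:
  π = (5/26, 15/26, 3/13).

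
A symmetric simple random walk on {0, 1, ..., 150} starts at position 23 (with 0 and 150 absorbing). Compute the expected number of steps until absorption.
E[τ | X_0 = 23] = 2921

Let v_k = E[τ | X_0 = k]. Boundary: v_0 = v_150 = 0. Recurrence: v_k = 1 + (v_{k-1} + v_{k+1})/2 for 1 ≤ k ≤ 149. The particular solution to v_k − (v_{k-1} + v_{k+1})/2 = 1 is v_k = −k^2. Adding homogeneous solution A + B k and matching boundaries gives v_k = k (150 − k). Substituting k = 23: v_23 = 23 · 127 = 2921.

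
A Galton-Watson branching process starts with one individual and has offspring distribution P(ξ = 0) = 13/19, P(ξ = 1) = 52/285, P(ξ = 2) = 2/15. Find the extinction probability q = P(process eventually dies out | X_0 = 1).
q = 1

Mean offspring μ = 0·13/19 + 1·52/285 + 2·2/15 = 128/285 ≤ 1. For μ ≤ 1 with offspring not concentrated at 1, the Galton-Watson process goes extinct almost surely, so q = 1.
(Algebraic check: The pgf is f(s) = 13/19 + 52/285·s + 2/15·s². The extinction probability q is the smallest fixed point of f in [0, 1]. Setting s = f(s):
  2/15·s² + (52/285 − 1)·s + 13/19 = 0
  2/15·s² − (13/19 + 2/15)·s + 13/19 = 0
which factors as (s − 1)·(2/15·s − 13/19) = 0, giving roots s = 1 and s = (13/19)/(2/15) = 195/38. Since 195/38 ≥ 1, the smallest root in [0, 1] is s = 1.)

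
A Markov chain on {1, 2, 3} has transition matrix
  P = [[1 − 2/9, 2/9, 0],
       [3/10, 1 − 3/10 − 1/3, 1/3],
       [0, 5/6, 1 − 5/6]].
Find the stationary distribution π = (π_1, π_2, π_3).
π = (27/55, 4/11, 8/55)

This is a birth-death chain on three states, which satisfies detailed balance: π_1 · P_{12} = π_2 · P_{21} and π_2 · P_{23} = π_3 · P_{32}.
From π_1 · 2/9 = π_2 · 3/10: π_2/π_1 = (2/9)/(3/10) = 20/27.
From π_2 · 1/3 = π_3 · 5/6: π_3/π_2 = (1/3)/(5/6) = 2/5.
Take π_1 proportional to 1; then unnormalized π = (1, 20/27, 8/27). Normalize by dividing by the sum 55/27:
  π = (27/55, 4/11, 8/55).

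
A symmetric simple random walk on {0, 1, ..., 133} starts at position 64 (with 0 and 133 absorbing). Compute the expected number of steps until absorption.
E[τ | X_0 = 64] = 4416

Let v_k = E[τ | X_0 = k]. Boundary: v_0 = v_133 = 0. Recurrence: v_k = 1 + (v_{k-1} + v_{k+1})/2 for 1 ≤ k ≤ 132. The particular solution to v_k − (v_{k-1} + v_{k+1})/2 = 1 is v_k = −k^2. Adding homogeneous solution A + B k and matching boundaries gives v_k = k (133 − k). Substituting k = 64: v_64 = 64 · 69 = 4416.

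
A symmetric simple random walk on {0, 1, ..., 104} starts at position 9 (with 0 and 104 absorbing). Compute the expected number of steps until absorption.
E[τ | X_0 = 9] = 855

Let v_k = E[τ | X_0 = k]. Boundary: v_0 = v_104 = 0. Recurrence: v_k = 1 + (v_{k-1} + v_{k+1})/2 for 1 ≤ k ≤ 103. The particular solution to v_k − (v_{k-1} + v_{k+1})/2 = 1 is v_k = −k^2. Adding homogeneous solution A + B k and matching boundaries gives v_k = k (104 − k). Substituting k = 9: v_9 = 9 · 95 = 855.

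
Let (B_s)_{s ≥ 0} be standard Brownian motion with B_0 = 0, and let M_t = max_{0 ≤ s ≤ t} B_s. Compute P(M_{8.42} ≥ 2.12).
P(M_{8.42} ≥ 2.12) = 2·P(B_{8.42} ≥ 2.12) = 2(1 − Φ(2.12/√8.42)) ≈ 0.4650

By the reflection principle for Brownian motion, P(M_t ≥ a) = 2 · P(B_t ≥ a) for a ≥ 0. Since B_t ~ N(0, t), P(B_t ≥ 2.12) = 1 − Φ(2.12/√t) = 1 − Φ(2.12/√8.42) = 1 − Φ(0.7306). So
  P(M_{8.42} ≥ 2.12) = 2(1 − Φ(0.7306)) ≈ 0.4650.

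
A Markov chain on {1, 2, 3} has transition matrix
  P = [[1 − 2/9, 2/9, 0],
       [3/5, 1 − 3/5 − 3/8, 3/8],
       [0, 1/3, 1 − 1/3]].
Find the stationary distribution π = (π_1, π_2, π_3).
π = (108/193, 40/193, 45/193)

This is a birth-death chain on three states, which satisfies detailed balance: π_1 · P_{12} = π_2 · P_{21} and π_2 · P_{23} = π_3 · P_{32}.
From π_1 · 2/9 = π_2 · 3/5: π_2/π_1 = (2/9)/(3/5) = 10/27.
From π_2 · 3/8 = π_3 · 1/3: π_3/π_2 = (3/8)/(1/3) = 9/8.
Take π_1 proportional to 1; then unnormalized π = (1, 10/27, 5/12). Normalize by dividing by the sum 193/108:
  π = (108/193, 40/193, 45/193).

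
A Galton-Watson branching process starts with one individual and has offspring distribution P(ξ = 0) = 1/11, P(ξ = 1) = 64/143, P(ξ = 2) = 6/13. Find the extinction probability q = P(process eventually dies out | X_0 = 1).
q = 13/66

The pgf is f(s) = 1/11 + 64/143·s + 6/13·s². The extinction probability q is the smallest fixed point of f in [0, 1]. Setting s = f(s):
  6/13·s² + (64/143 − 1)·s + 1/11 = 0
  6/13·s² − (1/11 + 6/13)·s + 1/11 = 0
which factors as (s − 1)·(6/13·s − 1/11) = 0, giving roots s = 1 and s = (1/11)/(6/13) = 13/66.
Mean offspring μ = 64/143 + 2·6/13 = 196/143 > 1 (supercritical), so q < 1. The extinction probability is the smaller root: q = (1/11)/(6/13) = 13/66.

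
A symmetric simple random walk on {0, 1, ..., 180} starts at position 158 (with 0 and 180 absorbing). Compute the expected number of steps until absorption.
E[τ | X_0 = 158] = 3476

Let v_k = E[τ | X_0 = k]. Boundary: v_0 = v_180 = 0. Recurrence: v_k = 1 + (v_{k-1} + v_{k+1})/2 for 1 ≤ k ≤ 179. The particular solution to v_k − (v_{k-1} + v_{k+1})/2 = 1 is v_k = −k^2. Adding homogeneous solution A + B k and matching boundaries gives v_k = k (180 − k). Substituting k = 158: v_158 = 158 · 22 = 3476.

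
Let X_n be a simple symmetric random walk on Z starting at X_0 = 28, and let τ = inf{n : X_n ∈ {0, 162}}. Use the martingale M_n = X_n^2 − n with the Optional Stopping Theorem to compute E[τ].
E[τ] = 3752

M_n = X_n^2 − n is a martingale (since E[X_{n+1}^2 | F_n] = X_n^2 + 1). By OST (τ has finite mean in a bounded region), E[M_τ] = E[M_0] = X_0^2 − 0 = 28^2 = 784. Also E[M_τ] = E[X_τ^2] − E[τ]. The walk exits at 0 or 162, with P(hit 162 first) = 28/162, so E[X_τ^2] = 162^2 · 28/162 + 0 = 4536. Thus E[τ] = E[X_τ^2] − E[M_τ] = 4536 − 784 = 3752 = 28(162 − 28) = 3752.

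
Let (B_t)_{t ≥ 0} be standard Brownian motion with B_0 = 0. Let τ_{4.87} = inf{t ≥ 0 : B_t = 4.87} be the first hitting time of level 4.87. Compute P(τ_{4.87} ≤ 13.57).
P(τ_{4.87} ≤ 13.57) = 2(1 − Φ(4.87/√13.57)) = 2(1 − Φ(1.3220)) ≈ 0.1862

By the reflection principle for standard BM, P(τ_b ≤ t) = 2 · P(B_t ≥ b). Since B_t ~ N(0, t), P(B_t ≥ 4.87) = 1 − Φ(4.87/√t) = 1 − Φ(4.87/√13.57) = 1 − Φ(1.3220) ≈ 0.09308. Doubling: P(τ_{4.87} ≤ 13.57) ≈ 2 · 0.09308 = 0.18616 ≈ 0.1862.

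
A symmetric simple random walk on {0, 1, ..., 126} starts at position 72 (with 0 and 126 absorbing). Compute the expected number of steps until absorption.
E[τ | X_0 = 72] = 3888

Let v_k = E[τ | X_0 = k]. Boundary: v_0 = v_126 = 0. Recurrence: v_k = 1 + (v_{k-1} + v_{k+1})/2 for 1 ≤ k ≤ 125. The particular solution to v_k − (v_{k-1} + v_{k+1})/2 = 1 is v_k = −k^2. Adding homogeneous solution A + B k and matching boundaries gives v_k = k (126 − k). Substituting k = 72: v_72 = 72 · 54 = 3888.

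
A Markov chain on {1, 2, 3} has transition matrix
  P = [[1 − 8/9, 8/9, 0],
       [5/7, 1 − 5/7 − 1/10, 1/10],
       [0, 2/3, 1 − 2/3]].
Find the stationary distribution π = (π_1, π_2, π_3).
π = (225/547, 280/547, 42/547)

This is a birth-death chain on three states, which satisfies detailed balance: π_1 · P_{12} = π_2 · P_{21} and π_2 · P_{23} = π_3 · P_{32}.
From π_1 · 8/9 = π_2 · 5/7: π_2/π_1 = (8/9)/(5/7) = 56/45.
From π_2 · 1/10 = π_3 · 2/3: π_3/π_2 = (1/10)/(2/3) = 3/20.
Take π_1 proportional to 1; then unnormalized π = (1, 56/45, 14/75). Normalize by dividing by the sum 547/225:
  π = (225/547, 280/547, 42/547).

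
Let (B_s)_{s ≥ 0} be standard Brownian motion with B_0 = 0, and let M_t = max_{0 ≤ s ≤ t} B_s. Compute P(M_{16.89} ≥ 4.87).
P(M_{16.89} ≥ 4.87) = 2·P(B_{16.89} ≥ 4.87) = 2(1 − Φ(4.87/√16.89)) ≈ 0.2360

By the reflection principle for Brownian motion, P(M_t ≥ a) = 2 · P(B_t ≥ a) for a ≥ 0. Since B_t ~ N(0, t), P(B_t ≥ 4.87) = 1 − Φ(4.87/√t) = 1 − Φ(4.87/√16.89) = 1 − Φ(1.1850). So
  P(M_{16.89} ≥ 4.87) = 2(1 − Φ(1.1850)) ≈ 0.2360.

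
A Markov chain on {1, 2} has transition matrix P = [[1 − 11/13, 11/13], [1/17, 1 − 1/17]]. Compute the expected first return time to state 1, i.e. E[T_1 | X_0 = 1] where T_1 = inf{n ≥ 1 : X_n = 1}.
E[T_1 | X_0 = 1] = 1/π_1 = 200/13

For an irreducible recurrent Markov chain with stationary distribution π, E[T_i | X_0 = i] = 1/π_i (Kac's formula). Here π_1 = (1/17)/(11/13 + 1/17) = (1/17)/(200/221) = 13/200, so E[T_1 | X_0 = 1] = 1/π_1 = (11/13 + 1/17)/(1/17) = (200/221)/(1/17) = 200/13.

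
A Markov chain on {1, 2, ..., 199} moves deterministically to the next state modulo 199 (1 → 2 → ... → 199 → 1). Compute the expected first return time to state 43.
E[T_43 | X_0 = 43] = 199

The chain cycles deterministically, so starting at state 43 it returns in exactly 199 steps. Equivalently, the stationary distribution is uniform π_j = 1/199 for every state j, so by Kac's formula E[T_43] = 1/π_43 = 199.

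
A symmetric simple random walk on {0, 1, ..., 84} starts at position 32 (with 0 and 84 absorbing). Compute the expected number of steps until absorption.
E[τ | X_0 = 32] = 1664

Let v_k = E[τ | X_0 = k]. Boundary: v_0 = v_84 = 0. Recurrence: v_k = 1 + (v_{k-1} + v_{k+1})/2 for 1 ≤ k ≤ 83. The particular solution to v_k − (v_{k-1} + v_{k+1})/2 = 1 is v_k = −k^2. Adding homogeneous solution A + B k and matching boundaries gives v_k = k (84 − k). Substituting k = 32: v_32 = 32 · 52 = 1664.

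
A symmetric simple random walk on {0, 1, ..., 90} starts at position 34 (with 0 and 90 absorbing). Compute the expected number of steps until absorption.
E[τ | X_0 = 34] = 1904

Let v_k = E[τ | X_0 = k]. Boundary: v_0 = v_90 = 0. Recurrence: v_k = 1 + (v_{k-1} + v_{k+1})/2 for 1 ≤ k ≤ 89. The particular solution to v_k − (v_{k-1} + v_{k+1})/2 = 1 is v_k = −k^2. Adding homogeneous solution A + B k and matching boundaries gives v_k = k (90 − k). Substituting k = 34: v_34 = 34 · 56 = 1904.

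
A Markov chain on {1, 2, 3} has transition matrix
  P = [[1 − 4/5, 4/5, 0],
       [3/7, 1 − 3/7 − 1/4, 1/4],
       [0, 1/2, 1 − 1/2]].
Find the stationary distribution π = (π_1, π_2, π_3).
π = (5/19, 28/57, 14/57)

This is a birth-death chain on three states, which satisfies detailed balance: π_1 · P_{12} = π_2 · P_{21} and π_2 · P_{23} = π_3 · P_{32}.
From π_1 · 4/5 = π_2 · 3/7: π_2/π_1 = (4/5)/(3/7) = 28/15.
From π_2 · 1/4 = π_3 · 1/2: π_3/π_2 = (1/4)/(1/2) = 1/2.
Take π_1 proportional to 1; then unnormalized π = (1, 28/15, 14/15). Normalize by dividing by the sum 19/5:
  π = (5/19, 28/57, 14/57).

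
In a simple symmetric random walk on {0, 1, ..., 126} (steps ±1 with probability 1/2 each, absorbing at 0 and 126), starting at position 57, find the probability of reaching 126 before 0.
P(hit 126 before 0) = 57/126 = 19/42

Let u_k = P(hit 126 before 0 | start at k). Then u_0 = 0, u_126 = 1, and u_k = u_{k-1}/2 + u_{k+1}/2 for 1 ≤ k ≤ 125. This harmonic recurrence is solved by u_k = k/126, giving u_57 = 57/126 = 19/42.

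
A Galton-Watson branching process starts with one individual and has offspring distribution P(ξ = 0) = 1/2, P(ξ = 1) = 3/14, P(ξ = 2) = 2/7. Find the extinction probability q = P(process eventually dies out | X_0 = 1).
q = 1

Mean offspring μ = 0·1/2 + 1·3/14 + 2·2/7 = 11/14 ≤ 1. For μ ≤ 1 with offspring not concentrated at 1, the Galton-Watson process goes extinct almost surely, so q = 1.
(Algebraic check: The pgf is f(s) = 1/2 + 3/14·s + 2/7·s². The extinction probability q is the smallest fixed point of f in [0, 1]. Setting s = f(s):
  2/7·s² + (3/14 − 1)·s + 1/2 = 0
  2/7·s² − (1/2 + 2/7)·s + 1/2 = 0
which factors as (s − 1)·(2/7·s − 1/2) = 0, giving roots s = 1 and s = (1/2)/(2/7) = 7/4. Since 7/4 ≥ 1, the smallest root in [0, 1] is s = 1.)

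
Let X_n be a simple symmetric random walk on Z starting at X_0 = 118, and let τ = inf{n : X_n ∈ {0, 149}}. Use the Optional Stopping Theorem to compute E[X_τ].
E[X_τ] = 118

X_n is a martingale and τ is a bounded-mean stopping time (indeed τ is finite a.s. with bounded expectation since the walk is in a bounded region). By the OST, E[X_τ] = E[X_0] = 118. Equivalently: E[X_τ] = 149 · P(hit 149 first) + 0 · P(hit 0 first) = 149 · (118/149) = 118.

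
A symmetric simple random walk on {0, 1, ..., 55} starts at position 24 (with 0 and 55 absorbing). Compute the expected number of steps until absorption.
E[τ | X_0 = 24] = 744

Let v_k = E[τ | X_0 = k]. Boundary: v_0 = v_55 = 0. Recurrence: v_k = 1 + (v_{k-1} + v_{k+1})/2 for 1 ≤ k ≤ 54. The particular solution to v_k − (v_{k-1} + v_{k+1})/2 = 1 is v_k = −k^2. Adding homogeneous solution A + B k and matching boundaries gives v_k = k (55 − k). Substituting k = 24: v_24 = 24 · 31 = 744.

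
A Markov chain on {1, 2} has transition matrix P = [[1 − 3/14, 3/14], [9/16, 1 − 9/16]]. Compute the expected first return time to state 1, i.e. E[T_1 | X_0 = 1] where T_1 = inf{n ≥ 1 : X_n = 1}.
E[T_1 | X_0 = 1] = 1/π_1 = 29/21

For an irreducible recurrent Markov chain with stationary distribution π, E[T_i | X_0 = i] = 1/π_i (Kac's formula). Here π_1 = (9/16)/(3/14 + 9/16) = (9/16)/(87/112) = 21/29, so E[T_1 | X_0 = 1] = 1/π_1 = (3/14 + 9/16)/(9/16) = (87/112)/(9/16) = 29/21.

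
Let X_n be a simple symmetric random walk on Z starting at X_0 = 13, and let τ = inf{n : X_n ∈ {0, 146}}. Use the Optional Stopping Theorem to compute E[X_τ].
E[X_τ] = 13

X_n is a martingale and τ is a bounded-mean stopping time (indeed τ is finite a.s. with bounded expectation since the walk is in a bounded region). By the OST, E[X_τ] = E[X_0] = 13. Equivalently: E[X_τ] = 146 · P(hit 146 first) + 0 · P(hit 0 first) = 146 · (13/146) = 13.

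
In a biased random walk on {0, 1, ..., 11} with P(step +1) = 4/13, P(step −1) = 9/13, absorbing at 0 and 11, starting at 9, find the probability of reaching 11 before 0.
P(hit 11 before 0) = (1 − (9/4)^9) / (1 − (9/4)^11) = 1238906704/6275373061

Let u_k denote P(reach 11 before 0 | start at k). Boundary: u_0 = 0, u_11 = 1. Recurrence: u_k = 4/13·u_{k+1} + 9/13·u_{k-1} for 1 ≤ k ≤ 10. Try u_k = A + B·r^k with r = q/p = (9/13)/(4/13) = 9/4. Substitution satisfies the recurrence; boundary conditions give:
  u_k = (1 − r^k) / (1 − r^N) = (1 − (9/4)^9) / (1 − (9/4)^11) = 1238906704/6275373061.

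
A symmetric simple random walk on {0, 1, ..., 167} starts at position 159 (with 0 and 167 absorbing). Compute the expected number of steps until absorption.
E[τ | X_0 = 159] = 1272

Let v_k = E[τ | X_0 = k]. Boundary: v_0 = v_167 = 0. Recurrence: v_k = 1 + (v_{k-1} + v_{k+1})/2 for 1 ≤ k ≤ 166. The particular solution to v_k − (v_{k-1} + v_{k+1})/2 = 1 is v_k = −k^2. Adding homogeneous solution A + B k and matching boundaries gives v_k = k (167 − k). Substituting k = 159: v_159 = 159 · 8 = 1272.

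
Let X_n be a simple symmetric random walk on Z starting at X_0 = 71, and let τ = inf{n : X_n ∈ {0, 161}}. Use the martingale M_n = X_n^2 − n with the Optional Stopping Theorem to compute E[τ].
E[τ] = 6390

M_n = X_n^2 − n is a martingale (since E[X_{n+1}^2 | F_n] = X_n^2 + 1). By OST (τ has finite mean in a bounded region), E[M_τ] = E[M_0] = X_0^2 − 0 = 71^2 = 5041. Also E[M_τ] = E[X_τ^2] − E[τ]. The walk exits at 0 or 161, with P(hit 161 first) = 71/161, so E[X_τ^2] = 161^2 · 71/161 + 0 = 11431. Thus E[τ] = E[X_τ^2] − E[M_τ] = 11431 − 5041 = 6390 = 71(161 − 71) = 6390.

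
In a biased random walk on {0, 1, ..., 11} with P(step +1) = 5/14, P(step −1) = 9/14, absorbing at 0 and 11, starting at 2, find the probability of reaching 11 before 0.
P(hit 11 before 0) = (1 − (9/5)^2) / (1 − (9/5)^11) = 27343750/7833057871

Let u_k denote P(reach 11 before 0 | start at k). Boundary: u_0 = 0, u_11 = 1. Recurrence: u_k = 5/14·u_{k+1} + 9/14·u_{k-1} for 1 ≤ k ≤ 10. Try u_k = A + B·r^k with r = q/p = (9/14)/(5/14) = 9/5. Substitution satisfies the recurrence; boundary conditions give:
  u_k = (1 − r^k) / (1 − r^N) = (1 − (9/5)^2) / (1 − (9/5)^11) = 27343750/7833057871.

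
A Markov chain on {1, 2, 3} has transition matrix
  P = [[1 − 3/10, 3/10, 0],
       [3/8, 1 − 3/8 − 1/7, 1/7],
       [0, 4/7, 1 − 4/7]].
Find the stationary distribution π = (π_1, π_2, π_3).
π = (1/2, 2/5, 1/10)

This is a birth-death chain on three states, which satisfies detailed balance: π_1 · P_{12} = π_2 · P_{21} and π_2 · P_{23} = π_3 · P_{32}.
From π_1 · 3/10 = π_2 · 3/8: π_2/π_1 = (3/10)/(3/8) = 4/5.
From π_2 · 1/7 = π_3 · 4/7: π_3/π_2 = (1/7)/(4/7) = 1/4.
Take π_1 proportional to 1; then unnormalized π = (1, 4/5, 1/5). Normalize by dividing by the sum 2:
  π = (1/2, 2/5, 1/10).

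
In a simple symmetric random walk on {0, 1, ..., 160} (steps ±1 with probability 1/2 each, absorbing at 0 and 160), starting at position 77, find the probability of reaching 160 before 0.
P(hit 160 before 0) = 77/160

Let u_k = P(hit 160 before 0 | start at k). Then u_0 = 0, u_160 = 1, and u_k = u_{k-1}/2 + u_{k+1}/2 for 1 ≤ k ≤ 159. This harmonic recurrence is solved by u_k = k/160, giving u_77 = 77/160.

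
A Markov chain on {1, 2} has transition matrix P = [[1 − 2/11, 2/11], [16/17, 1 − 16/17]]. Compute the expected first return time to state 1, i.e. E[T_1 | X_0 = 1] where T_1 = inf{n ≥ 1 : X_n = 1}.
E[T_1 | X_0 = 1] = 1/π_1 = 105/88

For an irreducible recurrent Markov chain with stationary distribution π, E[T_i | X_0 = i] = 1/π_i (Kac's formula). Here π_1 = (16/17)/(2/11 + 16/17) = (16/17)/(210/187) = 88/105, so E[T_1 | X_0 = 1] = 1/π_1 = (2/11 + 16/17)/(16/17) = (210/187)/(16/17) = 105/88.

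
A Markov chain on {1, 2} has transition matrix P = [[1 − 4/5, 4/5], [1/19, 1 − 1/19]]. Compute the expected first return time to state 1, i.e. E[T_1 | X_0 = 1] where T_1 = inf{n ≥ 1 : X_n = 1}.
E[T_1 | X_0 = 1] = 1/π_1 = 81/5

For an irreducible recurrent Markov chain with stationary distribution π, E[T_i | X_0 = i] = 1/π_i (Kac's formula). Here π_1 = (1/19)/(4/5 + 1/19) = (1/19)/(81/95) = 5/81, so E[T_1 | X_0 = 1] = 1/π_1 = (4/5 + 1/19)/(1/19) = (81/95)/(1/19) = 81/5.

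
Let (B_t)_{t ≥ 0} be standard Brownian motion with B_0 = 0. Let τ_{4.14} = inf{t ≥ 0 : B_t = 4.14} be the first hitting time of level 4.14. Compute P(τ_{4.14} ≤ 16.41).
P(τ_{4.14} ≤ 16.41) = 2(1 − Φ(4.14/√16.41)) = 2(1 − Φ(1.0220)) ≈ 0.3068

By the reflection principle for standard BM, P(τ_b ≤ t) = 2 · P(B_t ≥ b). Since B_t ~ N(0, t), P(B_t ≥ 4.14) = 1 − Φ(4.14/√t) = 1 − Φ(4.14/√16.41) = 1 − Φ(1.0220) ≈ 0.15339. Doubling: P(τ_{4.14} ≤ 16.41) ≈ 2 · 0.15339 = 0.30678 ≈ 0.3068.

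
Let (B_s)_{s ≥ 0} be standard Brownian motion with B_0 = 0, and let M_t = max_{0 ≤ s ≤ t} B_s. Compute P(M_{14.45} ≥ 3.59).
P(M_{14.45} ≥ 3.59) = 2·P(B_{14.45} ≥ 3.59) = 2(1 − Φ(3.59/√14.45)) ≈ 0.3450

By the reflection principle for Brownian motion, P(M_t ≥ a) = 2 · P(B_t ≥ a) for a ≥ 0. Since B_t ~ N(0, t), P(B_t ≥ 3.59) = 1 − Φ(3.59/√t) = 1 − Φ(3.59/√14.45) = 1 − Φ(0.9444). So
  P(M_{14.45} ≥ 3.59) = 2(1 − Φ(0.9444)) ≈ 0.3450.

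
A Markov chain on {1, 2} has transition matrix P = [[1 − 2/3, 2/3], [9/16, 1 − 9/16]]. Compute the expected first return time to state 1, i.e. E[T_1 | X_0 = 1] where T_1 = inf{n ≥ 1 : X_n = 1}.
E[T_1 | X_0 = 1] = 1/π_1 = 59/27

For an irreducible recurrent Markov chain with stationary distribution π, E[T_i | X_0 = i] = 1/π_i (Kac's formula). Here π_1 = (9/16)/(2/3 + 9/16) = (9/16)/(59/48) = 27/59, so E[T_1 | X_0 = 1] = 1/π_1 = (2/3 + 9/16)/(9/16) = (59/48)/(9/16) = 59/27.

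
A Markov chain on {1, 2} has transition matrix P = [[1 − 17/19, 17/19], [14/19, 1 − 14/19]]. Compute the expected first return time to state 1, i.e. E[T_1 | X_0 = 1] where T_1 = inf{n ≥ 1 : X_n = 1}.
E[T_1 | X_0 = 1] = 1/π_1 = 31/14

For an irreducible recurrent Markov chain with stationary distribution π, E[T_i | X_0 = i] = 1/π_i (Kac's formula). Here π_1 = (14/19)/(17/19 + 14/19) = (14/19)/(31/19) = 14/31, so E[T_1 | X_0 = 1] = 1/π_1 = (17/19 + 14/19)/(14/19) = (31/19)/(14/19) = 31/14.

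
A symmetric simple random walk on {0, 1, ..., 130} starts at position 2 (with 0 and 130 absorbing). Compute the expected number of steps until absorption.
E[τ | X_0 = 2] = 256

Let v_k = E[τ | X_0 = k]. Boundary: v_0 = v_130 = 0. Recurrence: v_k = 1 + (v_{k-1} + v_{k+1})/2 for 1 ≤ k ≤ 129. The particular solution to v_k − (v_{k-1} + v_{k+1})/2 = 1 is v_k = −k^2. Adding homogeneous solution A + B k and matching boundaries gives v_k = k (130 − k). Substituting k = 2: v_2 = 2 · 128 = 256.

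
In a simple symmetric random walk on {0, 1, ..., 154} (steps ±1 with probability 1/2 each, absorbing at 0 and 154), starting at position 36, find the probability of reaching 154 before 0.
P(hit 154 before 0) = 36/154 = 18/77

Let u_k = P(hit 154 before 0 | start at k). Then u_0 = 0, u_154 = 1, and u_k = u_{k-1}/2 + u_{k+1}/2 for 1 ≤ k ≤ 153. This harmonic recurrence is solved by u_k = k/154, giving u_36 = 36/154 = 18/77.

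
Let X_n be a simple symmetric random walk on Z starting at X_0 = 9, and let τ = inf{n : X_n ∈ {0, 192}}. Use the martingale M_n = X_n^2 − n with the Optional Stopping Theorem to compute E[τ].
E[τ] = 1647

M_n = X_n^2 − n is a martingale (since E[X_{n+1}^2 | F_n] = X_n^2 + 1). By OST (τ has finite mean in a bounded region), E[M_τ] = E[M_0] = X_0^2 − 0 = 9^2 = 81. Also E[M_τ] = E[X_τ^2] − E[τ]. The walk exits at 0 or 192, with P(hit 192 first) = 9/192, so E[X_τ^2] = 192^2 · 9/192 + 0 = 1728. Thus E[τ] = E[X_τ^2] − E[M_τ] = 1728 − 81 = 1647 = 9(192 − 9) = 1647.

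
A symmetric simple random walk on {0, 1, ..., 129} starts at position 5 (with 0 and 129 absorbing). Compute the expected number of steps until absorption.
E[τ | X_0 = 5] = 620

Let v_k = E[τ | X_0 = k]. Boundary: v_0 = v_129 = 0. Recurrence: v_k = 1 + (v_{k-1} + v_{k+1})/2 for 1 ≤ k ≤ 128. The particular solution to v_k − (v_{k-1} + v_{k+1})/2 = 1 is v_k = −k^2. Adding homogeneous solution A + B k and matching boundaries gives v_k = k (129 − k). Substituting k = 5: v_5 = 5 · 124 = 620.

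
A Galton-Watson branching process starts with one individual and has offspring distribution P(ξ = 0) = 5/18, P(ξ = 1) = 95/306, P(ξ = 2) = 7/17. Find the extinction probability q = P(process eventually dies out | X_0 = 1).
q = 85/126

The pgf is f(s) = 5/18 + 95/306·s + 7/17·s². The extinction probability q is the smallest fixed point of f in [0, 1]. Setting s = f(s):
  7/17·s² + (95/306 − 1)·s + 5/18 = 0
  7/17·s² − (5/18 + 7/17)·s + 5/18 = 0
which factors as (s − 1)·(7/17·s − 5/18) = 0, giving roots s = 1 and s = (5/18)/(7/17) = 85/126.
Mean offspring μ = 95/306 + 2·7/17 = 347/306 > 1 (supercritical), so q < 1. The extinction probability is the smaller root: q = (5/18)/(7/17) = 85/126.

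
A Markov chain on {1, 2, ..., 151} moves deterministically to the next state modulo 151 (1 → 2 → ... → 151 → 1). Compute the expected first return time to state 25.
E[T_25 | X_0 = 25] = 151

The chain cycles deterministically, so starting at state 25 it returns in exactly 151 steps. Equivalently, the stationary distribution is uniform π_j = 1/151 for every state j, so by Kac's formula E[T_25] = 1/π_25 = 151.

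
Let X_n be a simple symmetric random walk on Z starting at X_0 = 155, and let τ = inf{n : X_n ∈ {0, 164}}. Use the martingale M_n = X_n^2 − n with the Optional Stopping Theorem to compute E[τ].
E[τ] = 1395

M_n = X_n^2 − n is a martingale (since E[X_{n+1}^2 | F_n] = X_n^2 + 1). By OST (τ has finite mean in a bounded region), E[M_τ] = E[M_0] = X_0^2 − 0 = 155^2 = 24025. Also E[M_τ] = E[X_τ^2] − E[τ]. The walk exits at 0 or 164, with P(hit 164 first) = 155/164, so E[X_τ^2] = 164^2 · 155/164 + 0 = 25420. Thus E[τ] = E[X_τ^2] − E[M_τ] = 25420 − 24025 = 1395 = 155(164 − 155) = 1395.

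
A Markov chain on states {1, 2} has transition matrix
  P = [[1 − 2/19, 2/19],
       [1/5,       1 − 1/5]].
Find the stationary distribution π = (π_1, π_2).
π_1 = 19/29, π_2 = 10/29

Solve πP = π with π_1 + π_2 = 1. From πP = π: π_1 · (1 − 2/19) + π_2 · 1/5 = π_1 ⇒ π_2 · 1/5 = π_1 · 2/19 ⇒ π_2/π_1 = (2/19)/(1/5) = 10/19. Together with π_1 + π_2 = 1:
  π_1 = (1/5)/(2/19 + 1/5) = (1/5)/(29/95) = 19/29,
  π_2 = (2/19)/(2/19 + 1/5) = (2/19)/(29/95) = 10/29.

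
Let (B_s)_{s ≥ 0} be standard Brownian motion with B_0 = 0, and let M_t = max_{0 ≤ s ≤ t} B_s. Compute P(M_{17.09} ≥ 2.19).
P(M_{17.09} ≥ 2.19) = 2·P(B_{17.09} ≥ 2.19) = 2(1 − Φ(2.19/√17.09)) ≈ 0.5963

By the reflection principle for Brownian motion, P(M_t ≥ a) = 2 · P(B_t ≥ a) for a ≥ 0. Since B_t ~ N(0, t), P(B_t ≥ 2.19) = 1 − Φ(2.19/√t) = 1 − Φ(2.19/√17.09) = 1 − Φ(0.5298). So
  P(M_{17.09} ≥ 2.19) = 2(1 − Φ(0.5298)) ≈ 0.5963.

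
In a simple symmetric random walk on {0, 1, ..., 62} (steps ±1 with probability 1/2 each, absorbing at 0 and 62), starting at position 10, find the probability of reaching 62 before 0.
P(hit 62 before 0) = 10/62 = 5/31

Let u_k = P(hit 62 before 0 | start at k). Then u_0 = 0, u_62 = 1, and u_k = u_{k-1}/2 + u_{k+1}/2 for 1 ≤ k ≤ 61. This harmonic recurrence is solved by u_k = k/62, giving u_10 = 10/62 = 5/31.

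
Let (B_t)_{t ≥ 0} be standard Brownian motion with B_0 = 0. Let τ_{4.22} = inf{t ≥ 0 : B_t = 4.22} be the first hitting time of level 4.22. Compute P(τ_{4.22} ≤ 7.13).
P(τ_{4.22} ≤ 7.13) = 2(1 − Φ(4.22/√7.13)) = 2(1 − Φ(1.5804)) ≈ 0.1140

By the reflection principle for standard BM, P(τ_b ≤ t) = 2 · P(B_t ≥ b). Since B_t ~ N(0, t), P(B_t ≥ 4.22) = 1 − Φ(4.22/√t) = 1 − Φ(4.22/√7.13) = 1 − Φ(1.5804) ≈ 0.05701. Doubling: P(τ_{4.22} ≤ 7.13) ≈ 2 · 0.05701 = 0.11402 ≈ 0.1140.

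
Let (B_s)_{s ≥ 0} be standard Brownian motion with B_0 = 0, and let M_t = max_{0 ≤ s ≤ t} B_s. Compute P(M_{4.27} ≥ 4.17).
P(M_{4.27} ≥ 4.17) = 2·P(B_{4.27} ≥ 4.17) = 2(1 − Φ(4.17/√4.27)) ≈ 0.0436

By the reflection principle for Brownian motion, P(M_t ≥ a) = 2 · P(B_t ≥ a) for a ≥ 0. Since B_t ~ N(0, t), P(B_t ≥ 4.17) = 1 − Φ(4.17/√t) = 1 − Φ(4.17/√4.27) = 1 − Φ(2.0180). So
  P(M_{4.27} ≥ 4.17) = 2(1 − Φ(2.0180)) ≈ 0.0436.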